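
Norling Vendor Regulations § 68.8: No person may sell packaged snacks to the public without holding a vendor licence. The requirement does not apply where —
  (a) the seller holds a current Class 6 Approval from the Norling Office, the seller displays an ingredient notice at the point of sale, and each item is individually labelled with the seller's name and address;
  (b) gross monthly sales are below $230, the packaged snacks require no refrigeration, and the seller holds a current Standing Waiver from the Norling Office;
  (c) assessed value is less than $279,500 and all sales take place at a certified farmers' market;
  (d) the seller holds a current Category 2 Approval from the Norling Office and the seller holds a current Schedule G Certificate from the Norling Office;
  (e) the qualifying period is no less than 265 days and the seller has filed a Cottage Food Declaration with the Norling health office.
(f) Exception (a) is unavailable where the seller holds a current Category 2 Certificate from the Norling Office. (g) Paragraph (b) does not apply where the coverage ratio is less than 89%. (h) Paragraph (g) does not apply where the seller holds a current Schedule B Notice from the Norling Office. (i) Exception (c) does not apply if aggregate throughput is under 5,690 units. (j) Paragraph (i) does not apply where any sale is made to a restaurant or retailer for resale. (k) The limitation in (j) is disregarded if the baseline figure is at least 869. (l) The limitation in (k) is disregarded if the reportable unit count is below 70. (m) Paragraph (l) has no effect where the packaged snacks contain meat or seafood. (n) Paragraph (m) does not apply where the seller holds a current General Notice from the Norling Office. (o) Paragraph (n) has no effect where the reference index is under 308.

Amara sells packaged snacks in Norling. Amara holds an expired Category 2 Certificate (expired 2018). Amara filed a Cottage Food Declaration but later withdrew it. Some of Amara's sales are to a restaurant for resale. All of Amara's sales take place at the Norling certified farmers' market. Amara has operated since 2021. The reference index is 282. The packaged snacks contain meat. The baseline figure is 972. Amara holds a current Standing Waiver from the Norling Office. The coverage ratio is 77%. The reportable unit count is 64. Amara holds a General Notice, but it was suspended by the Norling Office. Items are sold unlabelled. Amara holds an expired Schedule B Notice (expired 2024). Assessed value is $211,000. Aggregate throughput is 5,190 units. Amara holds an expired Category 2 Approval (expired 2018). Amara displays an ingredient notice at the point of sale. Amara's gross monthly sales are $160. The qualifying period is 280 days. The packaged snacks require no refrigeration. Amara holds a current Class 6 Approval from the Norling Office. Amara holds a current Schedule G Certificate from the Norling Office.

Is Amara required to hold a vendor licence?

Exception (a) does not apply: items are sold unlabelled.
All of (b)'s requirements are met (gross monthly sales are $160, below the $230 limit; the packaged snacks are shelf-stable; a current Standing Waiver is held). But applying paragraphs (g)–(h): (g) operates against (b): the coverage ratio is 77%, less than the 89% limit. (h), which would lift (g), is not triggered — the Schedule B Notice is not current. Exception (b) does not apply.
Exception (c)'s conditions are all satisfied: assessed value is $211,000, less than the $279,500 limit; all sales are at a certified farmers' market. However, paragraphs (i)–(o) must be considered: (i) operates against (c): aggregate throughput is 5,190 units, under the 5,690 units limit. (j) would limit (i) — some sales are to a restaurant for resale — but (k) sets (j) aside: (k) operates — the baseline figure is 972, meeting the 869 threshold. (l) is triggered (the reportable unit count is 64, below the 70 limit), but is set aside by (m): (m) applies — the packaged snacks contain meat. (n), which would lift (m), is not engaged — no current General Notice is held. (c) is therefore removed.
Exception (d) requires that the seller holds a current Category 2 Approval from the Norling Office; but the Category 2 Approval is not current, so (d) is unavailable.
Exception (e) requires that the seller has filed a Cottage Food Declaration with the Norling health office; but the Cottage Food Declaration was withdrawn, so (e) is unavailable.
No exception is made out. Amara falls within the general rule.

Yes — Amara must hold a vendor licence.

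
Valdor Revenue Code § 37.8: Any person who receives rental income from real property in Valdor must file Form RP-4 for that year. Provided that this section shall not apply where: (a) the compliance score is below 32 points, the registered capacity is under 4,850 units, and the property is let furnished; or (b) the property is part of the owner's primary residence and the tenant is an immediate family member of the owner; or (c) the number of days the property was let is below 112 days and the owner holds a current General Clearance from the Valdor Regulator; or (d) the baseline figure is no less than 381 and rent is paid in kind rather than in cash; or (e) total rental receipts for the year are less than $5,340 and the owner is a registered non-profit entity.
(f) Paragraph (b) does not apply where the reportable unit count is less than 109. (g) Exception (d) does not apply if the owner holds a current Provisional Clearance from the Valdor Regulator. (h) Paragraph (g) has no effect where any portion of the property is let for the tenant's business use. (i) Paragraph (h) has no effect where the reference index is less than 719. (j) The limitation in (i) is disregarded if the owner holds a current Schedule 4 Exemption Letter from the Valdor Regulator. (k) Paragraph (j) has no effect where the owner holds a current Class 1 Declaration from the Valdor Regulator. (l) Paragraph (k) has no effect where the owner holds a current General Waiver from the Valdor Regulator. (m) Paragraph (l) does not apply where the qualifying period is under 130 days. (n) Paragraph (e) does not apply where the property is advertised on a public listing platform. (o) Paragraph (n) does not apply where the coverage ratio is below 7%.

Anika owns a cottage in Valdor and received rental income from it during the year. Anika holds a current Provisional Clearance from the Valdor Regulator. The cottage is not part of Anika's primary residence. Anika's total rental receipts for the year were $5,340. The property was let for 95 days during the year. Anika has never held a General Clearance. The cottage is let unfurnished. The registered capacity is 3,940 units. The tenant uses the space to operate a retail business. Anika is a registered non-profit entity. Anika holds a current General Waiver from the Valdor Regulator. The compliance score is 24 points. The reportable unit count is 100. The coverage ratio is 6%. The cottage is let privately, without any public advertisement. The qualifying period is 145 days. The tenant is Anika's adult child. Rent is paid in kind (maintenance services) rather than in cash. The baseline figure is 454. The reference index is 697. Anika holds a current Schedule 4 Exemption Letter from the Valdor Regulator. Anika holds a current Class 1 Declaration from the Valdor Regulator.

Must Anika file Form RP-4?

No — exception (d) applies; Anika is not required to file Form RP-4.

Exception (a) requires that the property is let furnished; but the property is let unfurnished, so (a) is unavailable.
Exception (b) requires that the property is part of the owner's primary residence; but the cottage is not part of the primary residence, so (b) is unavailable.
Exception (c) requires that the owner holds a current General Clearance from the Valdor Regulator; but there is no General Clearance in force, so (c) is unavailable.
All of (d)'s requirements are met (the baseline figure is 454, meeting the 381 threshold; rent is paid in kind). Under paragraphs (g)–(m): (g) would limit (d) — a current Provisional Clearance is held — but (h) sets (g) aside: (h) operates against (g): the space is let for business use. (i) operates (the reference index is 697, less than the 719 limit), but is set aside by (j): (j) is triggered — a current Schedule 4 Exemption Letter is held. (k) is engaged (a current Class 1 Declaration is held), but is displaced by (l): (l) is triggered — a current General Waiver is held. (m), which would lift (l), is not triggered — the qualifying period is 145 days, not under 130 days. (d) remains available.
Exception (e) fails — total rental receipts for the year are $5,340, not less than $5,340.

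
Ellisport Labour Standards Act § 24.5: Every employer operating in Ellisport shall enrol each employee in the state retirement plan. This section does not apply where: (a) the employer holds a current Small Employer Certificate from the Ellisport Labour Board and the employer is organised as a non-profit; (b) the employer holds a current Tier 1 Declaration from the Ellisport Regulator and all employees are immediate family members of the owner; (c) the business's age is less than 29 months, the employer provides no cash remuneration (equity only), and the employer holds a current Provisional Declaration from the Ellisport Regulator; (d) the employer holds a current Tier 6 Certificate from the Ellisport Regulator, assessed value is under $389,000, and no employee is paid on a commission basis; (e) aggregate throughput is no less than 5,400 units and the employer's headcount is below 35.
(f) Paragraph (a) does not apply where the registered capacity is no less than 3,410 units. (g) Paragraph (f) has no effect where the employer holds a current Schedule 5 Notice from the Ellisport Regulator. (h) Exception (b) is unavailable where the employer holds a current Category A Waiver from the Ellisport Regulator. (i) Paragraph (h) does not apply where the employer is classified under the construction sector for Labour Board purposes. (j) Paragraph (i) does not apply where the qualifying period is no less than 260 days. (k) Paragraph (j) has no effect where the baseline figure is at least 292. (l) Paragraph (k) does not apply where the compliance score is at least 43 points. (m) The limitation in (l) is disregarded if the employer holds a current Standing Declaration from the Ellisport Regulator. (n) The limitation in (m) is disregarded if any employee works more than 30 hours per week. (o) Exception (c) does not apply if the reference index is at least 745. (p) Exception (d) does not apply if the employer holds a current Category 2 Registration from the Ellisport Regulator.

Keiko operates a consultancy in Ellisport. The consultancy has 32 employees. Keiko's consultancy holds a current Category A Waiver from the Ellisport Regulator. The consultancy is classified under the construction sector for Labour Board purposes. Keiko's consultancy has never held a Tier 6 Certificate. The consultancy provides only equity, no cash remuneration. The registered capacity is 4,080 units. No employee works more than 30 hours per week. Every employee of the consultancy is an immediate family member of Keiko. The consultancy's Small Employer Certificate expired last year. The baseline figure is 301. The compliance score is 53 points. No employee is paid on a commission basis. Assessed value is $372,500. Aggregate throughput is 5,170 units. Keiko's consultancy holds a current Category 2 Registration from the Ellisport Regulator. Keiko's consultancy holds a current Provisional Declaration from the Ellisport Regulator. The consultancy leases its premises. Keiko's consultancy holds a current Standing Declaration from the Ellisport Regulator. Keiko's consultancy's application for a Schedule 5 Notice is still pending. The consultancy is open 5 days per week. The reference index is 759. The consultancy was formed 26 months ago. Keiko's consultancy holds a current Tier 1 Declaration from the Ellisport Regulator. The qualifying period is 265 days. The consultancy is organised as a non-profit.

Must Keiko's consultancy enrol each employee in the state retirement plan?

No — exception (b) applies; Keiko's consultancy is not required to enrol each employee in the state retirement plan.

Exception (a) fails — the Small Employer Certificate has expired.
All of (b)'s requirements are met (a current Tier 1 Declaration is held; every employee is an immediate family member). As to paragraphs (h)–(n): (h) would limit (b) — a current Category A Waiver is held — but (i) sets (h) aside: (i) operates against (h): the consultancy is classified under the construction sector. (j) operates (the qualifying period is 265 days, meeting the 260 days threshold), but is set aside by (k): (k) operates against (j): the baseline figure is 301, meeting the 292 threshold. (l) would limit (k) — the compliance score is 53 points, meeting the 43 points threshold — but (m) sets (l) aside: (m) is engaged — a current Standing Declaration is held. (n), which would lift (m), is not triggered — no employee exceeds 30 hours/week. (b) remains available.
Exception (c)'s conditions are all satisfied: the business's age is 26 months, less than the 29 months limit; remuneration is equity-only; a current Provisional Declaration is held. But applying paragraph (o): (o) operates against (c): the reference index is 759, meeting the 745 threshold. So (c) is unavailable.
Exception (d) does not apply: no current Tier 6 Certificate is held.
Exception (e) fails — aggregate throughput is 5,170 units, short of 5,400 units.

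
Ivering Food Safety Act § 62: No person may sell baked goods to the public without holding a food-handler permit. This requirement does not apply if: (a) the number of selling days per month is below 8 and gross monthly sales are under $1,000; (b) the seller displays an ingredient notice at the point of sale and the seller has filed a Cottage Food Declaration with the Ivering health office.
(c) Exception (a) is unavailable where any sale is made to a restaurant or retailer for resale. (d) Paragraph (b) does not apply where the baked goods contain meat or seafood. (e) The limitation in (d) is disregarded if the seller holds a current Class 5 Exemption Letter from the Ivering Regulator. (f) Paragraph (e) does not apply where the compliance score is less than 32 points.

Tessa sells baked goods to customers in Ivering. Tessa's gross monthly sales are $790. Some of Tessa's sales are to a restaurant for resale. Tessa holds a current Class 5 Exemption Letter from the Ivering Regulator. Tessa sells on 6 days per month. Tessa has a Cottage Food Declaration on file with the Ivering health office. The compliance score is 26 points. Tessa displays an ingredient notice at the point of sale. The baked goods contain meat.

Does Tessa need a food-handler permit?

Yes — Tessa must hold a food-handler permit.

Exception (a): the number of selling days per month is 6, below the 8 limit; gross monthly sales are $790, under the $1,000 limit — every condition holds. Turning to paragraph (c): (c) operates against (a): some sales are to a restaurant for resale. (a) is therefore removed.
Exception (b) is satisfied on its face — an ingredient notice is displayed; a Cottage Food Declaration is on file. Turning to paragraphs (d)–(f): (d) operates against (b): the baked goods contain meat. (e) would limit (d) — a current Class 5 Exemption Letter is held — but (f) sets (e) aside: (f) operates — the compliance score is 26 points, less than the 32 points limit. Exception (b) does not apply.
Every exception is unavailable, so the rule governs.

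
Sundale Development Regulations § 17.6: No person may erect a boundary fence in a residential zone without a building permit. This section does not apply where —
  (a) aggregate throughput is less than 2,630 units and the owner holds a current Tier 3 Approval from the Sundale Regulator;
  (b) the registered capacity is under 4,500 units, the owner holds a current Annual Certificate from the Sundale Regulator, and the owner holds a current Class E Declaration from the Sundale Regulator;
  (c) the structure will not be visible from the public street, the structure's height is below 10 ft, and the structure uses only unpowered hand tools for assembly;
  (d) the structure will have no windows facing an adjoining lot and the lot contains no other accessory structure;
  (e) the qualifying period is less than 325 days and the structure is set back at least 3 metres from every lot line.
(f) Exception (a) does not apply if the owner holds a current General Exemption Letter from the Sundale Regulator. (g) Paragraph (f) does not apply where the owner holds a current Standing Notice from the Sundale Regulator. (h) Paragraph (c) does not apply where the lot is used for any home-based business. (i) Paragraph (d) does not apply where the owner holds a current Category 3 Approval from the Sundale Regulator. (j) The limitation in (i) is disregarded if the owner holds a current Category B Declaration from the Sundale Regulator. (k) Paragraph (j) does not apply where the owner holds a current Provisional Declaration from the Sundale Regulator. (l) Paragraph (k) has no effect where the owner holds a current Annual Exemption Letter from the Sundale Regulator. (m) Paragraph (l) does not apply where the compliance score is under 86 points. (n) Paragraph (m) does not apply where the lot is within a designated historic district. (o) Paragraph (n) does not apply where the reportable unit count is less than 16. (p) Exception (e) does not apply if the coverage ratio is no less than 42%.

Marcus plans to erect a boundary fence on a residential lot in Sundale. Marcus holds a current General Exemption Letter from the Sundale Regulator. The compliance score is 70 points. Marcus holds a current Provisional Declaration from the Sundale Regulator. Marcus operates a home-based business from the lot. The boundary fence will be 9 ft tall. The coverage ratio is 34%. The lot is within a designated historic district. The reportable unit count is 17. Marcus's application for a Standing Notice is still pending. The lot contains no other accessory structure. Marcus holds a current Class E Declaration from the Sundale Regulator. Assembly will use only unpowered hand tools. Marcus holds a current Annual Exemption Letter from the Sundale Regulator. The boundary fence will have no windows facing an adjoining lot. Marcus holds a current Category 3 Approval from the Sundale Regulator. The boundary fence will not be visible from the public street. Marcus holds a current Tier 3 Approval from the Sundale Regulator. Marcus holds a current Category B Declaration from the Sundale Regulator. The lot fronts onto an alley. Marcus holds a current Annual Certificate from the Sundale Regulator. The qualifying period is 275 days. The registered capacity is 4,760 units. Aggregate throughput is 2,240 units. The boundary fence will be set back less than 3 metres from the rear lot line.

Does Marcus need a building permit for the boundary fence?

All of (a)'s requirements are met (aggregate throughput is 2,240 units, less than the 2,630 units limit; a current Tier 3 Approval is held). But applying paragraphs (f)–(g): (f) operates against (a): a current General Exemption Letter is held. (g) is inapplicable (no current Standing Notice is held), so (f) stands. (a) is therefore removed.
Exception (b) fails — the registered capacity is 4,760 units, not under 4,500 units.
Exception (c)'s conditions are all satisfied: the structure will not be visible from the street; the structure's height is 9 ft, below the 10 ft limit; assembly uses only hand tools. However, paragraph (h) must be considered: (h) is engaged — a home-based business operates on the lot. Exception (c) does not apply.
Exception (d) is satisfied on its face — no windows face an adjoining lot; the lot has no other accessory structure. Applying paragraphs (i)–(o): (i) is engaged (a current Category 3 Approval is held), but yields to (j): (j) operates against (i): a current Category B Declaration is held. (k) applies (a current Provisional Declaration is held), but is displaced by (l): (l) applies — a current Annual Exemption Letter is held. (m) is triggered (the compliance score is 70 points, under the 86 points limit), but yields to (n): (n) operates against (m): the lot is in a historic district. (o) is not triggered (the reportable unit count is 17, not less than 16), so (n) stands. Exception (d) stands.
Exception (e) fails — the rear setback is under 3 m.

No — exception (d) applies; Marcus does not need a building permit.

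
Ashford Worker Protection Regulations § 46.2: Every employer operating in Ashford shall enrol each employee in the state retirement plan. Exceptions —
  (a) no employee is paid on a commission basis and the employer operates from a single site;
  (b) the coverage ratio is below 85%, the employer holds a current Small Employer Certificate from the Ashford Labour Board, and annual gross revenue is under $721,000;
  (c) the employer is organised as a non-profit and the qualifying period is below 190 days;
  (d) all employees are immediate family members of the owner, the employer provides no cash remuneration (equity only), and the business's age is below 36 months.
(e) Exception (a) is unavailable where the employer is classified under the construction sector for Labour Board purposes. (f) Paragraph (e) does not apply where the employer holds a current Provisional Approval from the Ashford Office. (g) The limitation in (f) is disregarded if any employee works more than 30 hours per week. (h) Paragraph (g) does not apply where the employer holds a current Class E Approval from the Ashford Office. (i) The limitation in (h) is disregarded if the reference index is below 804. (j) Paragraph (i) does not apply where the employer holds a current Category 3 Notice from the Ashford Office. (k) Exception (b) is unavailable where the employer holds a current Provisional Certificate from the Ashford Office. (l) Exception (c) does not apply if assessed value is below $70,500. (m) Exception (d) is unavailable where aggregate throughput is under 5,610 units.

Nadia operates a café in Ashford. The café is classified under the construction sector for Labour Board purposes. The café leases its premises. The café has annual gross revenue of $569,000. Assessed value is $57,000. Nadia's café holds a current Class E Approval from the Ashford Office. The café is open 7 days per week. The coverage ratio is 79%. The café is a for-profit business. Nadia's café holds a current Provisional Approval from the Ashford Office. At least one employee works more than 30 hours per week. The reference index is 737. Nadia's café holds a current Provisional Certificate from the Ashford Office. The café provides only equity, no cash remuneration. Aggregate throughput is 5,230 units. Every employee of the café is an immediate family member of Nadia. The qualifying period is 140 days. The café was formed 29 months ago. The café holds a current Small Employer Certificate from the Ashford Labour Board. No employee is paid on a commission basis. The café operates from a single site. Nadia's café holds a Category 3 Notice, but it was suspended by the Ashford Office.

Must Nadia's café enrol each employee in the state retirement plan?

Exception (a) is satisfied on its face — no employee is paid on commission; the employer operates from a single site. Turning to paragraphs (e)–(j): (e) operates against (a): the café is classified under the construction sector. (f) would limit (e) — a current Provisional Approval is held — but (g) sets (f) aside: (g) operates against (f): at least one employee exceeds 30 hours/week. (h) would limit (g) — a current Class E Approval is held — but (i) sets (h) aside: (i) operates against (h): the reference index is 737, below the 804 limit. (j), which would lift (i), does not operate here — the Category 3 Notice is not current. (a) is therefore removed.
Exception (b): the coverage ratio is 79%, below the 85% limit; a current Small Employer Certificate is held; annual gross revenue is $569,000, under the $721,000 limit — every condition holds. Turning to paragraph (k): (k) operates against (b): a current Provisional Certificate is held. Exception (b) does not apply.
Exception (c) does not apply: the employer is for-profit.
All of (d)'s requirements are met (every employee is an immediate family member; remuneration is equity-only; the business's age is 29 months, below the 36 months limit). But: (m) operates against (d): aggregate throughput is 5,230 units, under the 5,610 units limit. Exception (d) does not apply.
No exception displaces § 46.2.

Yes — Nadia's café must enrol each employee in the state retirement plan.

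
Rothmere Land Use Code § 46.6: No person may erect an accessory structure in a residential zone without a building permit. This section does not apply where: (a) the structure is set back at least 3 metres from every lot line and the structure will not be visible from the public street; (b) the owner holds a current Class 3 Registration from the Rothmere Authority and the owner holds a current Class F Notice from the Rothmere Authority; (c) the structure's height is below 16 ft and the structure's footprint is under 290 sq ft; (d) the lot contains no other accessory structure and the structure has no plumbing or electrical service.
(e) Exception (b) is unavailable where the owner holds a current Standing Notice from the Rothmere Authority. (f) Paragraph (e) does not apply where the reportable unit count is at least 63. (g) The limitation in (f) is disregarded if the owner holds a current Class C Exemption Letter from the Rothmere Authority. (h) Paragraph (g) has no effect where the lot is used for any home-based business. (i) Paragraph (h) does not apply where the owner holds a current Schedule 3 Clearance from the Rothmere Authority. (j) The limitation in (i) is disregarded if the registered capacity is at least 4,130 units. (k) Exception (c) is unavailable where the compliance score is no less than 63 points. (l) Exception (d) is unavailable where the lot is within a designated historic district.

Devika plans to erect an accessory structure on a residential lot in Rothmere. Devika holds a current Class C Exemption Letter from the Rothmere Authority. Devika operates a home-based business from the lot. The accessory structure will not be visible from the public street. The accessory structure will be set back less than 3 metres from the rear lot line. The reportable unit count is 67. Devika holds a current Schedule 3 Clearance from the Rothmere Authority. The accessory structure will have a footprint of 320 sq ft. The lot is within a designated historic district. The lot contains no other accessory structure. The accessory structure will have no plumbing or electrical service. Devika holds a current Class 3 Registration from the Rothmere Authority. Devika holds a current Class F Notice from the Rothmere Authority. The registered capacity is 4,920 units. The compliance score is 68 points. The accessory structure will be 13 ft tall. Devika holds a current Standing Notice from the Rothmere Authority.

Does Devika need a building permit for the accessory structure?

No — exception (b) applies; Devika does not need a building permit.

Exception (a) fails — the rear setback is under 3 m.
All of (b)'s requirements are met (a current Class 3 Registration is held; a current Class F Notice is held). As to paragraphs (e)–(j): (e) is triggered (a current Standing Notice is held), but is displaced by (f): (f) operates against (e): the reportable unit count is 67, meeting the 63 threshold. (g) would limit (f) — a current Class C Exemption Letter is held — but (h) sets (g) aside: (h) operates against (g): a home-based business operates on the lot. (i) would limit (h) — a current Schedule 3 Clearance is held — but (j) sets (i) aside: (j) is triggered — the registered capacity is 4,920 units, meeting the 4,130 units threshold. (b) remains available.
Exception (c) does not apply: the structure's footprint is 320 sq ft, not under 290 sq ft.
Exception (d) is satisfied on its face — the lot has no other accessory structure; there is no plumbing or electrical service. But applying paragraph (l): (l) operates against (d): the lot is in a historic district. So (d) is unavailable.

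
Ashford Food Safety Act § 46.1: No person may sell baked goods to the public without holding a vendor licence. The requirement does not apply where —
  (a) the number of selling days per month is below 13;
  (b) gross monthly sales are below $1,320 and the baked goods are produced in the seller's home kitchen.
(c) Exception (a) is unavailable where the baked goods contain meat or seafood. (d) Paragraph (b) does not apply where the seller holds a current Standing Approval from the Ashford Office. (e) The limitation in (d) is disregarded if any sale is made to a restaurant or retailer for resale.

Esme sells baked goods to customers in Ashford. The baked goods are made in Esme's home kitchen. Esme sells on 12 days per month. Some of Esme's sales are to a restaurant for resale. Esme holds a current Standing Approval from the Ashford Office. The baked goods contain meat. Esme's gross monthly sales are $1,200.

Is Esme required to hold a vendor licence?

Exception (a)'s conditions are all satisfied: the number of selling days per month is 12, below the 13 limit. However, paragraph (c) must be considered: (c) operates against (a): the baked goods contain meat. (a) is therefore removed.
Exception (b): gross monthly sales are $1,200, below the $1,320 limit; the baked goods are home-kitchen produced — every condition holds. As to paragraphs (d)–(e): (d) is engaged (a current Standing Approval is held), but is set aside by (e): (e) is triggered — some sales are to a restaurant for resale. Exception (b) stands.

No — exception (b) applies; Esme is not required to hold a vendor licence.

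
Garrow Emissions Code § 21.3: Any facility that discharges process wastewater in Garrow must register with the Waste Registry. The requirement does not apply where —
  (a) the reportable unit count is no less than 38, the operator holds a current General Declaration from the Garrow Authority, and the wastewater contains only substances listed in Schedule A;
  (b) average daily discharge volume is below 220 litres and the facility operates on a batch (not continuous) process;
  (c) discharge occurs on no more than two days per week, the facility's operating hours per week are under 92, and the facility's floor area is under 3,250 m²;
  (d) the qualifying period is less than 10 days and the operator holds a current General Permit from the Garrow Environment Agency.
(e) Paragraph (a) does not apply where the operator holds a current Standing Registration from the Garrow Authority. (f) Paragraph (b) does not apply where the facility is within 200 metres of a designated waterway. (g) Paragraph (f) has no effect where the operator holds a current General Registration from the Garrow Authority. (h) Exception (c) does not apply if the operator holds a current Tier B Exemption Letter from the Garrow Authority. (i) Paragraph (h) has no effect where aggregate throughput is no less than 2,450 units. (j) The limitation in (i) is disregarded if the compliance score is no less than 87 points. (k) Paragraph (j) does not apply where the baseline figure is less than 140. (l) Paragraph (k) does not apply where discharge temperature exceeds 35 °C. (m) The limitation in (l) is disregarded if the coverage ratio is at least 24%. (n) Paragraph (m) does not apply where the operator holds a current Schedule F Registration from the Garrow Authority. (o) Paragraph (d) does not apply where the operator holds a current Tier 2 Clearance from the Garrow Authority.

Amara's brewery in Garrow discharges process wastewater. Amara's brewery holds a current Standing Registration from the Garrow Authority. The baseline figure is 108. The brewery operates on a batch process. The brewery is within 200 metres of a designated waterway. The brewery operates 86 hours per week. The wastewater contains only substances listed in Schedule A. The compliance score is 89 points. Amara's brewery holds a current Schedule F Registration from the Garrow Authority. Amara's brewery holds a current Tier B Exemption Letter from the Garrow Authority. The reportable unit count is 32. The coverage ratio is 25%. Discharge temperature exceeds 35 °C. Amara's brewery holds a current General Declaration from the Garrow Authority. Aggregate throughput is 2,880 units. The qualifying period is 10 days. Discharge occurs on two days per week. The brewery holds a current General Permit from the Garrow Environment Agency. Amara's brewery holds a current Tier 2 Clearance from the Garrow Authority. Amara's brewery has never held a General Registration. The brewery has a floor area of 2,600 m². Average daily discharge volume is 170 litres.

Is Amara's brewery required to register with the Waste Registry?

Yes — Amara's brewery must register with the Waste Registry.

Exception (a) requires that the reportable unit count is no less than 38; but the reportable unit count is 32, short of 38, so (a) is unavailable.
All of (b)'s requirements are met (average daily discharge volume is 170 litres, below the 220 litres limit; the facility operates on a batch process). But applying paragraphs (f)–(g): (f) operates against (b): the brewery is within 200 m of a designated waterway. (g) does not operate here (no current General Registration is held), so (f) stands. Exception (b) does not apply.
Exception (c)'s conditions are all satisfied: discharge occurs on no more than two days per week; the facility's operating hours per week are 86, under the 92 limit; the facility's floor area is 2,600 m², under the 3,250 m² limit. But: (h) operates against (c): a current Tier B Exemption Letter is held. (i) is engaged (aggregate throughput is 2,880 units, meeting the 2,450 units threshold), but is overridden by (j): (j) operates — the compliance score is 89 points, meeting the 87 points threshold. (k) would limit (j) — the baseline figure is 108, less than the 140 limit — but (l) sets (k) aside: (l) operates against (k): discharge temperature exceeds 35 °C. (m) operates (the coverage ratio is 25%, meeting the 24% threshold), but is overridden by (n): (n) operates against (m): a current Schedule F Registration is held. So (c) is unavailable.
Exception (d) fails — the qualifying period is 10 days, not less than 10 days.
None of the exceptions is available; § 21.3 applies in full.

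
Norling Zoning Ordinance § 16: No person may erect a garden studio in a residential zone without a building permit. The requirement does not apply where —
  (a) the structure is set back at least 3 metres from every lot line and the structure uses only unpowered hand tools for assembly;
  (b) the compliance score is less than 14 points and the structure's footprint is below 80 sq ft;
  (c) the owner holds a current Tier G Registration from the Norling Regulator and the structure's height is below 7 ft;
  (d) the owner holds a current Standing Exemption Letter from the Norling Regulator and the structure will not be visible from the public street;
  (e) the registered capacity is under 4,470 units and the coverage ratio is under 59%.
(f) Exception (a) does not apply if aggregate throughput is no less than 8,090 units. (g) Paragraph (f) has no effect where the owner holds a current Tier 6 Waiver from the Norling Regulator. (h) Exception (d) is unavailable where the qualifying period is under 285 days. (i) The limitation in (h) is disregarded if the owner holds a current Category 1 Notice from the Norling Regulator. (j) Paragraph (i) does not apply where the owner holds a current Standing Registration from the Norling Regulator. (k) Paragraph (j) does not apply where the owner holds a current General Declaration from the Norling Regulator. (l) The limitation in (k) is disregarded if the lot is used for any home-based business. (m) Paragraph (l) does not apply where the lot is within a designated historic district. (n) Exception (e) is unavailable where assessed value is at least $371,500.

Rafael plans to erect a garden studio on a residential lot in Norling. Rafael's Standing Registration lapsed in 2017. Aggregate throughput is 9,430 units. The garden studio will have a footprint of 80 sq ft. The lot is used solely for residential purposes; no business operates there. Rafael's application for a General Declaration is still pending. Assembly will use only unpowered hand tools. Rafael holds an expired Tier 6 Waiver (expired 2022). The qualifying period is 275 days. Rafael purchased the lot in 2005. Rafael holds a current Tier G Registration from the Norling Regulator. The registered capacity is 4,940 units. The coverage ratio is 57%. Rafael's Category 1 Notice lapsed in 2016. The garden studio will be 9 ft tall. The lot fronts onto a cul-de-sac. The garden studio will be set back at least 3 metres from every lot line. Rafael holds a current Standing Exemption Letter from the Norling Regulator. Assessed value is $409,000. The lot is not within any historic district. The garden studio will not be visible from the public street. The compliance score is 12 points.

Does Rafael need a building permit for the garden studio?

Exception (a)'s conditions are all satisfied: the setback is at least 3 m on every side; assembly uses only hand tools. However, paragraphs (f)–(g) must be considered: (f) operates against (a): aggregate throughput is 9,430 units, meeting the 8,090 units threshold. (g), which would lift (f), is not triggered — there is no Tier 6 Waiver in force. So (a) is unavailable.
Exception (b) requires that the structure's footprint is below 80 sq ft; but the structure's footprint is 80 sq ft, not below 80 sq ft, so (b) is unavailable.
Exception (c) does not apply: the structure's height is 9 ft, not below 7 ft.
Exception (d)'s conditions are all satisfied: a current Standing Exemption Letter is held; the structure will not be visible from the street. However, paragraphs (h)–(m) must be considered: (h) operates against (d): the qualifying period is 275 days, under the 285 days limit. (i), which would lift (h), does not operate here — the Category 1 Notice is not current. Exception (d) does not apply.
Exception (e) fails — the registered capacity is 4,940 units, not under 4,470 units.
No exception applies. The general rule governs.

Yes — Rafael must obtain a building permit.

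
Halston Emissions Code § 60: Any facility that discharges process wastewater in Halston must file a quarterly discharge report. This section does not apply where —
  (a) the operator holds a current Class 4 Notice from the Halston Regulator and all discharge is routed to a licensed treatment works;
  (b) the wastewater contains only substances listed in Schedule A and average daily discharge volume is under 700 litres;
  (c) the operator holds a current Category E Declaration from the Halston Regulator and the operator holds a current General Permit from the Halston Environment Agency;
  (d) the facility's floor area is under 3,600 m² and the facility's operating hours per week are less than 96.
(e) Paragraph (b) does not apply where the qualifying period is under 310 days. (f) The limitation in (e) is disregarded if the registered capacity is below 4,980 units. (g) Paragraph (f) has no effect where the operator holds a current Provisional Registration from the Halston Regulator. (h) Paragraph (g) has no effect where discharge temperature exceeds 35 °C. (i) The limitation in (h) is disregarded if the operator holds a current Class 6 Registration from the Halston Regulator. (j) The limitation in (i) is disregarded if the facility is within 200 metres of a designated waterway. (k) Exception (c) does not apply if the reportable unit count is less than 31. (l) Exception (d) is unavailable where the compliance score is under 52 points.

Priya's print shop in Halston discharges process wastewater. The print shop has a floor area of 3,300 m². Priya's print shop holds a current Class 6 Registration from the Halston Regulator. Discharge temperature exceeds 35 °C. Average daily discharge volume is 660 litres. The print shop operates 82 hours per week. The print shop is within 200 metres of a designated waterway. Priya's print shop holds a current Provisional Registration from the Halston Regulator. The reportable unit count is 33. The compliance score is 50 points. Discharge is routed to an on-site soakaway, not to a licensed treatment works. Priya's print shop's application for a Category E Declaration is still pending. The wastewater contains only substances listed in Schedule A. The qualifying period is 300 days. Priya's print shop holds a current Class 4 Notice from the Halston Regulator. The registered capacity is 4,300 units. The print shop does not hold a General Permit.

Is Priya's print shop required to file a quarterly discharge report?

No — exception (b) applies; Priya's print shop is not required to file a quarterly discharge report.

Exception (a) requires that all discharge is routed to a licensed treatment works; but discharge is not routed to a licensed treatment works, so (a) is unavailable.
Exception (b)'s conditions are all satisfied: the wastewater is Schedule-A-only; average daily discharge volume is 660 litres, under the 700 litres limit. Under paragraphs (e)–(j): (e) operates (the qualifying period is 300 days, under the 310 days limit), but is itself disapplied by (f): (f) operates — the registered capacity is 4,300 units, below the 4,980 units limit. (g) would limit (f) — a current Provisional Registration is held — but (h) sets (g) aside: (h) is triggered — discharge temperature exceeds 35 °C. (i) would limit (h) — a current Class 6 Registration is held — but (j) sets (i) aside: (j) operates against (i): the print shop is within 200 m of a designated waterway. Exception (b) stands.
Exception (c) requires that the operator holds a current Category E Declaration from the Halston Regulator; but there is no Category E Declaration in force, so (c) is unavailable.
All of (d)'s requirements are met (the facility's floor area is 3,300 m², under the 3,600 m² limit; the facility's operating hours per week are 82, less than the 96 limit). However, paragraph (l) must be considered: (l) operates against (d): the compliance score is 50 points, under the 52 points limit. (d) is therefore removed.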